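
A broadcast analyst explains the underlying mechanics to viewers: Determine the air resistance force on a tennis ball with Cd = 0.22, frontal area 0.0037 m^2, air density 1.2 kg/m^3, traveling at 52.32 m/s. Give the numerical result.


Fd = 0.5 * Cd * rho * A * v^2
Fd = 0.5 * 0.22 * 1.2 * 0.0037 * 52.32^2
v^2 = 2737.3824
Fd = 0.5 * 0.22 * 1.2 * 0.0037 * 2737.3824 = 1.3369 N

1.3369 N


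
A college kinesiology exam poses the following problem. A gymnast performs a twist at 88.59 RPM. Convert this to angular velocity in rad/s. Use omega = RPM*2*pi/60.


omega = RPM * 2 * pi / 60
omega = 88.59 * 2 * 3.14159 / 60
omega = 556.6274 / 60 = 9.2771 rad/s

9.2771 rad/s


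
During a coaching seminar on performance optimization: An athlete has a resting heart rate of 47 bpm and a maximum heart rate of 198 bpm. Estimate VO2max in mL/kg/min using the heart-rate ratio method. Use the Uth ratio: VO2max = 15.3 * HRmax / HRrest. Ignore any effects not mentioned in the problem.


VO2max = 15.3 * HRmax / HRrest
VO2max = 15.3 * 198 / 47
VO2max = 3029.4 / 47 = 64.4553 mL/kg/min

64.4553 mL/kg/min


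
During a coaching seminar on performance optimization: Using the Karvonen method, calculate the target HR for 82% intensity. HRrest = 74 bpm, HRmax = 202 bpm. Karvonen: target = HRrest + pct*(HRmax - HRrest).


Target = HRrest + pct*(HRmax - HRrest)
Heart rate reserve = HRmax - HRrest = 202 - 74 = 128 bpm
Fraction = 82% = 0.82
Target = 74 + 0.82 * 128
Target = 74 + 104.96 = 178.96 bpm

178.96 bpm


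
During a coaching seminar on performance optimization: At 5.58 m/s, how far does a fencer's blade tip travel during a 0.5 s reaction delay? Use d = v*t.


d = v * t
d = 5.58 * 0.5
d = 2.79 m

2.79 m


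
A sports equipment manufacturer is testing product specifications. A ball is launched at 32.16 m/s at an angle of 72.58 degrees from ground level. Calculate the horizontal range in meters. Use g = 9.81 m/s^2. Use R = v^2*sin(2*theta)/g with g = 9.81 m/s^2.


R = v^2 * sin(2*theta) / g
Convert angle to radians: theta = 72.58 deg = 1.2668 rad
sin(2*theta) = sin(2.5335) = 0.5713
R = 32.16^2 * 0.5713 / 9.81
R = 1034.2656 * 0.5713 / 9.81 = 60.2306 m

60.2306 m


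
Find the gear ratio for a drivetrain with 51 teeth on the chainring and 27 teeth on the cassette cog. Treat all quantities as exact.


GR = front_teeth / rear_teeth
GR = 51 / 27
GR = 1.8889

1.8889


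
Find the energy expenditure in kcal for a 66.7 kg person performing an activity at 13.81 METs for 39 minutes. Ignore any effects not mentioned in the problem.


kcal = MET * mass * time_hr
Convert time: 39 min = 0.65 hr
kcal = 13.81 * 66.7 * 0.65
kcal = 598.7326 kcal

598.7326 kcal


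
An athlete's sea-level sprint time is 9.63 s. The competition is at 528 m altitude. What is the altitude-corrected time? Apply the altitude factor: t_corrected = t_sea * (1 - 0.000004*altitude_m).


Correction factor = 1 - 0.000004 * 528 = 0.997888
t_corrected = t_sea * factor = 9.63 * 0.997888
t_corrected = 9.6097 s

9.6097 s


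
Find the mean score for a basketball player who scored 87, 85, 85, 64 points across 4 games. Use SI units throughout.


Average = sum / n
Sum = 321
Average = 321 / 4 = 80.25

80.25


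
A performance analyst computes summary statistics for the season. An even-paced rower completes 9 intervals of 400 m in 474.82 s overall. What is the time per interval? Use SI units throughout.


Split time = total_time / n_laps = 474.82 / 9
Split time = 52.7578 s per lap

52.7578 s


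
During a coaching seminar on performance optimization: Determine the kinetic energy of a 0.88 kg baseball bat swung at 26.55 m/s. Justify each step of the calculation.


KE = 0.5 * m * v^2
KE = 0.5 * 0.88 * 26.55^2
KE = 0.5 * 0.88 * 704.9025 = 310.1571 J

310.1571 J


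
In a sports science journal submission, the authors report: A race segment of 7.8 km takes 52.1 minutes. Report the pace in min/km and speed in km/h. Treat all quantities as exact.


Pace = time / distance = 52.1 min / 7.8 km = 6.6795 min/km
Speed = distance / time_in_hours = 7.8 / 0.8683 hr
Speed = 8.9827 km/h

6.6795 min/km, 8.9827 km/h


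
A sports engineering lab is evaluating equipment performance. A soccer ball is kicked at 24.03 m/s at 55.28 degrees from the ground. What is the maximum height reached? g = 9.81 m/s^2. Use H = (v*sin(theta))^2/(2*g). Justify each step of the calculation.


H = (v*sin(theta))^2 / (2*g)
vy = v*sin(theta) = 24.03 * sin(55.28 deg) = 19.7513 m/s
H = vy^2 / (2*g) = 390.1156 / (2*9.81)
H = 390.1156 / 19.62 = 19.8836 m

19.8836 m


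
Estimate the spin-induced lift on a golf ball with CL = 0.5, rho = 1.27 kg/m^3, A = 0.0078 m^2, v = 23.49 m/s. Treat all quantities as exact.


FM = 0.5 * CL * rho * A * v^2
FM = 0.5 * 0.5 * 1.27 * 0.0078 * 23.49^2
v^2 = 551.7801
FM = 0.5 * 0.5 * 1.27 * 0.0078 * 551.7801 = 1.3665 N

1.3665 N


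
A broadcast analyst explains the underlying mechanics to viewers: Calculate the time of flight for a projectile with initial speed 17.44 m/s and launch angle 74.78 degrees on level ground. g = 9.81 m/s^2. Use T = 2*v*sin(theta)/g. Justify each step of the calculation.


T = 2*v*sin(theta)/g
sin(theta) = sin(74.78 deg) = 0.9649
T = 2*17.44*0.9649 / 9.81
T = 33.6566 / 9.81 = 3.4308 s

3.4308 s


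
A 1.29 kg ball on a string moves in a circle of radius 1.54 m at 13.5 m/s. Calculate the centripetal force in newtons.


Fc = m * v^2 / r
v^2 = 13.5^2 = 182.25
Fc = 1.29 * 182.25 / 1.54
Fc = 235.1025 / 1.54 = 152.664 N

152.664 N


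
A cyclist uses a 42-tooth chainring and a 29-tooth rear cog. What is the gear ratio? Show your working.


GR = front_teeth / rear_teeth
GR = 42 / 29
GR = 1.4483

1.4483


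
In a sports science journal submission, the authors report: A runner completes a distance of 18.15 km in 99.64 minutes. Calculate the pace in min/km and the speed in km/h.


Pace = time / distance = 99.64 min / 18.15 km = 5.4898 min/km
Speed = distance / time_in_hours = 18.15 / 1.6607 hr
Speed = 10.9293 km/h

5.4898 min/km, 10.9293 km/h


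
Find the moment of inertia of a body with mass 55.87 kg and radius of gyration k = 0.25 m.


I = m * k^2
I = 55.87 * 0.25^2
I = 55.87 * 0.0625 = 3.4919 kg*m^2

3.4919 kg*m^2


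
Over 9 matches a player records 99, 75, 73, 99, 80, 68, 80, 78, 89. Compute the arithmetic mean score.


Average = sum / n
Sum = 741
Average = 741 / 9 = 82.3333

82.3333


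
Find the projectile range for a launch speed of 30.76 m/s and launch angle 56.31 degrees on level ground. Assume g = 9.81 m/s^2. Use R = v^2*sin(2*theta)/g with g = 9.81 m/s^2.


R = v^2 * sin(2*theta) / g
Convert angle to radians: theta = 56.31 deg = 0.9828 rad
sin(2*theta) = sin(1.9656) = 0.9231
R = 30.76^2 * 0.9231 / 9.81
R = 946.1776 * 0.9231 / 9.81 = 89.031 m

89.031 m


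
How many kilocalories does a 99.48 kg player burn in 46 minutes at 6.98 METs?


kcal = MET * mass * time_hr
Convert time: 46 min = 0.7667 hr
kcal = 6.98 * 99.48 * 0.7667
kcal = 532.3506 kcal

532.3506 kcal


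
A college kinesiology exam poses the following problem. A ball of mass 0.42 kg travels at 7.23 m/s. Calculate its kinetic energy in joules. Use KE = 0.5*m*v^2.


KE = 0.5 * m * v^2
KE = 0.5 * 0.42 * 7.23^2
KE = 0.5 * 0.42 * 52.2729 = 10.9773 J

10.9773 J


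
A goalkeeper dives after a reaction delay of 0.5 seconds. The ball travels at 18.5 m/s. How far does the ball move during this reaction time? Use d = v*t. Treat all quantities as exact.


d = v * t
d = 18.5 * 0.5
d = 9.25 m

9.25 m


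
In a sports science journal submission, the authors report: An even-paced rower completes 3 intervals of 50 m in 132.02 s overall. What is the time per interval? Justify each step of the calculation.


Split time = total_time / n_laps = 132.02 / 3
Split time = 44.0067 s per lap

44.0067 s


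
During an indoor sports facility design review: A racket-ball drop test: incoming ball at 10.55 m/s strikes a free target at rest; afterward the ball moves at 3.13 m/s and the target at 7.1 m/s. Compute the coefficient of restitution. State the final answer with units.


e = (v2_after - v1_after) / (v1_before - v2_before)
Numerator = 7.1 - 3.13 = 3.97
Denominator = 10.55 - 0 = 10.55
e = 3.97 / 10.55 = 0.3763

0.3763


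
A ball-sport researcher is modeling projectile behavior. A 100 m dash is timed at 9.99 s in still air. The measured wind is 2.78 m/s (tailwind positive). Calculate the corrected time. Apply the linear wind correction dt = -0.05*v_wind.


dt = -0.05 * v_wind = -0.05 * 2.78 = -0.139 s
t_corrected = t_still + dt = 9.99 + (-0.139)
t_corrected = 9.851 s

9.851 s


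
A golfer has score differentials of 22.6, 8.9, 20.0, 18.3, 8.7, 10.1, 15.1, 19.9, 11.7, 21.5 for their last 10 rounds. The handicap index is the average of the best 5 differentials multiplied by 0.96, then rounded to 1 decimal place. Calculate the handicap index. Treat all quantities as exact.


All differentials: 22.6, 8.9, 20.0, 18.3, 8.7, 10.1, 15.1, 19.9, 11.7, 21.5
Sorted: 8.7, 8.9, 10.1, 11.7, 15.1, 18.3, 19.9, 20.0, 21.5, 22.6
Best 5: 8.7, 8.9, 10.1, 11.7, 15.1
Average of best = 54.5 / 5 = 10.9
Raw index = 10.9 * 0.96 = 10.464
Handicap index = round(10.464, 1) = 10.5

10.5


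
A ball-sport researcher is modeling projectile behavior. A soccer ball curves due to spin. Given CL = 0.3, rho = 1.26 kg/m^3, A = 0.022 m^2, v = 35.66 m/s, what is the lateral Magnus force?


FM = 0.5 * CL * rho * A * v^2
FM = 0.5 * 0.3 * 1.26 * 0.022 * 35.66^2
v^2 = 1271.6356
FM = 0.5 * 0.3 * 1.26 * 0.022 * 1271.6356 = 5.2875 N

5.2875 N


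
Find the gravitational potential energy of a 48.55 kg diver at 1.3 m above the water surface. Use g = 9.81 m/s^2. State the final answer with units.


PE = m * g * h
PE = 48.55 * 9.81 * 1.3
PE = 476.2755 * 1.3 = 619.1582 J

619.1582 J


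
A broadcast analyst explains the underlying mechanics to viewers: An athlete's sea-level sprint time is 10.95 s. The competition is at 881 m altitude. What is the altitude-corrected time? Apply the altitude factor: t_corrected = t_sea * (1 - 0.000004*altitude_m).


Correction factor = 1 - 0.000004 * 881 = 0.996476
t_corrected = t_sea * factor = 10.95 * 0.996476
t_corrected = 10.9114 s

10.9114 s


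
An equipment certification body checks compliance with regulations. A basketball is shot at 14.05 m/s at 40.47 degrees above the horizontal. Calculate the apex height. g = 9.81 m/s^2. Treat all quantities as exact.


H = (v*sin(theta))^2 / (2*g)
vy = v*sin(theta) = 14.05 * sin(40.47 deg) = 9.1191 m/s
H = vy^2 / (2*g) = 83.1589 / (2*9.81)
H = 83.1589 / 19.62 = 4.2385 m

4.2385 m


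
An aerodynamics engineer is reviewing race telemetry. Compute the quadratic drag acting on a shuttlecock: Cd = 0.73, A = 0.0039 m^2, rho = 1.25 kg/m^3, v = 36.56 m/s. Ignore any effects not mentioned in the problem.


Fd = 0.5 * Cd * rho * A * v^2
Fd = 0.5 * 0.73 * 1.25 * 0.0039 * 36.56^2
v^2 = 1336.6336
Fd = 0.5 * 0.73 * 1.25 * 0.0039 * 1336.6336 = 2.3784 N

2.3784 N


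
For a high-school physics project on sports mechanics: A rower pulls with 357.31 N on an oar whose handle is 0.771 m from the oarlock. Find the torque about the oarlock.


tau = F * d
tau = 357.31 * 0.771
tau = 275.486 N*m

275.486 N*m


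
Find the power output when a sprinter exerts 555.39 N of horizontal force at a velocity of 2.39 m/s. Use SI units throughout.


P = F * v
P = 555.39 * 2.39
P = 1327.3821 W

1327.3821 W


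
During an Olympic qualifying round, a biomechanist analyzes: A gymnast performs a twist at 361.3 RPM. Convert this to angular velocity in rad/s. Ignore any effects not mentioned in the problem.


omega = RPM * 2 * pi / 60
omega = 361.3 * 2 * 3.14159 / 60
omega = 2270.1149 / 60 = 37.8352 rad/s

37.8352 rad/s


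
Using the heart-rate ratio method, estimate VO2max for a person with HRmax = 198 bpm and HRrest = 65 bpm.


VO2max = 15.3 * HRmax / HRrest
VO2max = 15.3 * 198 / 65
VO2max = 3029.4 / 65 = 46.6062 mL/kg/min

46.6062 mL/kg/min


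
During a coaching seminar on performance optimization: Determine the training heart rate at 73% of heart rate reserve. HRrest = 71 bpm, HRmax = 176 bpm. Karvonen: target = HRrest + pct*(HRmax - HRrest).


Target = HRrest + pct*(HRmax - HRrest)
Heart rate reserve = HRmax - HRrest = 176 - 71 = 105 bpm
Fraction = 73% = 0.73
Target = 71 + 0.73 * 105
Target = 71 + 76.65 = 147.65 bpm

147.65 bpm


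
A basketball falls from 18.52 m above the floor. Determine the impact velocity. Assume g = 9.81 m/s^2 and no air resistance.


v = sqrt(2 * g * h)
v = sqrt(2 * 9.81 * 18.52)
v = sqrt(363.3624) = 19.0621 m/s

19.0621 m/s


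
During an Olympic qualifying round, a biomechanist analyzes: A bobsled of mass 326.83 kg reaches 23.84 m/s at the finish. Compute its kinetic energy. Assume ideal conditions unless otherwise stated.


KE = 0.5 * m * v^2
KE = 0.5 * 326.83 * 23.84^2
KE = 0.5 * 326.83 * 568.3456 = 92876.1962 J

92876.1962 J


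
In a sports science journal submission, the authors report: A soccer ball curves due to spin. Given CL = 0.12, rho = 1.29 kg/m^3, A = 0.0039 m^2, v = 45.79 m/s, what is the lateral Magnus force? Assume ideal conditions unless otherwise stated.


FM = 0.5 * CL * rho * A * v^2
FM = 0.5 * 0.12 * 1.29 * 0.0039 * 45.79^2
v^2 = 2096.7241
FM = 0.5 * 0.12 * 1.29 * 0.0039 * 2096.7241 = 0.6329 N

0.6329 N


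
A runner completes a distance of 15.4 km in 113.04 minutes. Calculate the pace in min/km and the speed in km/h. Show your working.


Pace = time / distance = 113.04 min / 15.4 km = 7.3403 min/km
Speed = distance / time_in_hours = 15.4 / 1.884 hr
Speed = 8.1741 km/h

7.3403 min/km, 8.1741 km/h


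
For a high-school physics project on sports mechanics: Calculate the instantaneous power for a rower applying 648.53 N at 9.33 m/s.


P = F * v
P = 648.53 * 9.33
P = 6050.7849 W

6050.7849 W


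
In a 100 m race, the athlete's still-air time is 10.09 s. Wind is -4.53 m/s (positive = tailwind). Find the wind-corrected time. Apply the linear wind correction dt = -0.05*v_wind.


dt = -0.05 * v_wind = -0.05 * -4.53 = 0.2265 s
t_corrected = t_still + dt = 10.09 + (0.2265)
t_corrected = 10.3165 s

10.3165 s


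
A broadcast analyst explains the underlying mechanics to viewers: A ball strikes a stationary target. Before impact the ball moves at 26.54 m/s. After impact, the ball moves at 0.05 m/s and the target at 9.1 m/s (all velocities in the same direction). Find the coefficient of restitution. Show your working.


e = (v2_after - v1_after) / (v1_before - v2_before)
Numerator = 9.1 - 0.05 = 9.05
Denominator = 26.54 - 0 = 26.54
e = 9.05 / 26.54 = 0.341

0.341


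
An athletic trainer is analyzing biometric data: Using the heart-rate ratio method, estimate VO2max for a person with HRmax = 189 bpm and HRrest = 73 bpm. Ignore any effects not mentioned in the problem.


VO2max = 15.3 * HRmax / HRrest
VO2max = 15.3 * 189 / 73
VO2max = 2891.7 / 73 = 39.6123 mL/kg/min

39.6123 mL/kg/min


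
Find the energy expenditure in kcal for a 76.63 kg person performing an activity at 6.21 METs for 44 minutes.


kcal = MET * mass * time_hr
Convert time: 44 min = 0.7333 hr
kcal = 6.21 * 76.63 * 0.7333
kcal = 348.973 kcal

348.973 kcal


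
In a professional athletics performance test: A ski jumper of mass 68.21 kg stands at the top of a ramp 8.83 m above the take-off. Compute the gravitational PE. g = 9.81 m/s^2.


PE = m * g * h
PE = 68.21 * 9.81 * 8.83
PE = 669.1401 * 8.83 = 5908.5071 J

5908.5071 J


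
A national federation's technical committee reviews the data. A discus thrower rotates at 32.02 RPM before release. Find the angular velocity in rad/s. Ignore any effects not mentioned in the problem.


omega = RPM * 2 * pi / 60
omega = 32.02 * 2 * 3.14159 / 60
omega = 201.1876 / 60 = 3.3531 rad/s

3.3531 rad/s


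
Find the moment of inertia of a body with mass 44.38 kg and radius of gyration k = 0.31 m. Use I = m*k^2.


I = m * k^2
I = 44.38 * 0.31^2
I = 44.38 * 0.0961 = 4.2649 kg*m^2

4.2649 kg*m^2


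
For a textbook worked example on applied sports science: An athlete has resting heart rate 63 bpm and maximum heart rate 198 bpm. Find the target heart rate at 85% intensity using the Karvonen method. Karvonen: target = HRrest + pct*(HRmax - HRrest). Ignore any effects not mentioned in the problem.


Target = HRrest + pct*(HRmax - HRrest)
Heart rate reserve = HRmax - HRrest = 198 - 63 = 135 bpm
Fraction = 85% = 0.85
Target = 63 + 0.85 * 135
Target = 63 + 114.75 = 177.75 bpm

177.75 bpm


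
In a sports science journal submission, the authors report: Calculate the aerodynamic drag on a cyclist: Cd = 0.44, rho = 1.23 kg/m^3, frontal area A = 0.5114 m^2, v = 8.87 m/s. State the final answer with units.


Fd = 0.5 * Cd * rho * A * v^2
Fd = 0.5 * 0.44 * 1.23 * 0.5114 * 8.87^2
v^2 = 78.6769
Fd = 0.5 * 0.44 * 1.23 * 0.5114 * 78.6769 = 10.8877 N

10.8877 N


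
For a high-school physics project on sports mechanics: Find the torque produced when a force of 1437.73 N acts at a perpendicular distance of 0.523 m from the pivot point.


tau = F * d
tau = 1437.73 * 0.523
tau = 751.9328 N*m

751.9328 N*m


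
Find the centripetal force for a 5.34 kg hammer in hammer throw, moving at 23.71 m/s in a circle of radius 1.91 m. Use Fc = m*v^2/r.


Fc = m * v^2 / r
v^2 = 23.71^2 = 562.1641
Fc = 5.34 * 562.1641 / 1.91
Fc = 3001.9563 / 1.91 = 1571.7049 N

1571.7049 N


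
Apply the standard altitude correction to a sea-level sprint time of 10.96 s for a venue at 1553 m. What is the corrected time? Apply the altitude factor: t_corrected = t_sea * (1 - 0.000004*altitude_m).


Correction factor = 1 - 0.000004 * 1553 = 0.993788
t_corrected = t_sea * factor = 10.96 * 0.993788
t_corrected = 10.8919 s

10.8919 s


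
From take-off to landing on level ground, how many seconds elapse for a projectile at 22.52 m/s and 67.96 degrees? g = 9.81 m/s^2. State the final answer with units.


T = 2*v*sin(theta)/g
sin(theta) = sin(67.96 deg) = 0.9269
T = 2*22.52*0.9269 / 9.81
T = 41.7486 / 9.81 = 4.2557 s

4.2557 s


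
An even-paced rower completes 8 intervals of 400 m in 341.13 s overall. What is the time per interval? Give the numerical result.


Split time = total_time / n_laps = 341.13 / 8
Split time = 42.6412 s per lap

42.6412 s


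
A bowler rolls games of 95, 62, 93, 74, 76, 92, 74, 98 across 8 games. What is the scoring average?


Average = sum / n
Sum = 664
Average = 664 / 8 = 83

83


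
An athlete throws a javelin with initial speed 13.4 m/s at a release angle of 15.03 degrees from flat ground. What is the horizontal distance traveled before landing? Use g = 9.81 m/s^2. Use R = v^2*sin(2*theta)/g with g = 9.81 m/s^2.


R = v^2 * sin(2*theta) / g
Convert angle to radians: theta = 15.03 deg = 0.2623 rad
sin(2*theta) = sin(0.5246) = 0.5009
R = 13.4^2 * 0.5009 / 9.81
R = 179.56 * 0.5009 / 9.81 = 9.1685 m

9.1685 m


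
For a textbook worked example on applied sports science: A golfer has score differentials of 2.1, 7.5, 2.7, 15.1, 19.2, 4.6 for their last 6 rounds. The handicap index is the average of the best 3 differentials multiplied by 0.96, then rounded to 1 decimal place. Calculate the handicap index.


All differentials: 2.1, 7.5, 2.7, 15.1, 19.2, 4.6
Sorted: 2.1, 2.7, 4.6, 7.5, 15.1, 19.2
Best 3: 2.1, 2.7, 4.6
Average of best = 9.4 / 3 = 3.1333
Raw index = 3.1333 * 0.96 = 3.008
Handicap index = round(3.008, 1) = 3.0

3.0


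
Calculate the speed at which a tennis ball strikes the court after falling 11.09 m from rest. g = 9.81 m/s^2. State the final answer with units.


v = sqrt(2 * g * h)
v = sqrt(2 * 9.81 * 11.09)
v = sqrt(217.5858) = 14.7508 m/s

14.7508 m/s


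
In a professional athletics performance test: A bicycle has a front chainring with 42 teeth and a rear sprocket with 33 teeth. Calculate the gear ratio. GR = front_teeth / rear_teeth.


GR = front_teeth / rear_teeth
GR = 42 / 33
GR = 1.2727

1.2727


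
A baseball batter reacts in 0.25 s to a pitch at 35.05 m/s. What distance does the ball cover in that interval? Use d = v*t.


d = v * t
d = 35.05 * 0.25
d = 8.7625 m

8.7625 m


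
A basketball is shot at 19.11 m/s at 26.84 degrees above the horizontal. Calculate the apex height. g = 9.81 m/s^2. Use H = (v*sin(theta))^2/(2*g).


H = (v*sin(theta))^2 / (2*g)
vy = v*sin(theta) = 19.11 * sin(26.84 deg) = 8.6282 m/s
H = vy^2 / (2*g) = 74.4454 / (2*9.81)
H = 74.4454 / 19.62 = 3.7944 m

3.7944 m


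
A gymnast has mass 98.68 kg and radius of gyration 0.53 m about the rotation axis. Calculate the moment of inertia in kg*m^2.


I = m * k^2
I = 98.68 * 0.53^2
I = 98.68 * 0.2809 = 27.7192 kg*m^2

27.7192 kg*m^2


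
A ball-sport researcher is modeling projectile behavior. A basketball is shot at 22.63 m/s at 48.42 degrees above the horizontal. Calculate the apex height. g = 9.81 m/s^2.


H = (v*sin(theta))^2 / (2*g)
vy = v*sin(theta) = 22.63 * sin(48.42 deg) = 16.9279 m/s
H = vy^2 / (2*g) = 286.5543 / (2*9.81)
H = 286.5543 / 19.62 = 14.6052 m

14.6052 m


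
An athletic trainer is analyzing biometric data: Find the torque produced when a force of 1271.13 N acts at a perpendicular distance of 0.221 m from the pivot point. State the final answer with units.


tau = F * d
tau = 1271.13 * 0.221
tau = 280.9197 N*m

280.9197 N*m


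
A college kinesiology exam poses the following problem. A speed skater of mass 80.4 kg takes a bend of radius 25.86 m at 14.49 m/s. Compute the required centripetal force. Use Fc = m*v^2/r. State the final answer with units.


Fc = m * v^2 / r
v^2 = 14.49^2 = 209.9601
Fc = 80.4 * 209.9601 / 25.86
Fc = 16880.792 / 25.86 = 652.7762 N

652.7762 N


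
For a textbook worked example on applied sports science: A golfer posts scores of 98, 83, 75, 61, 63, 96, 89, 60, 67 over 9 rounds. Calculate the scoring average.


Average = sum / n
Sum = 692
Average = 692 / 9 = 76.8889

76.8889


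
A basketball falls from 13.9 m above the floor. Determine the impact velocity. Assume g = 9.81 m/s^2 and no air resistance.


v = sqrt(2 * g * h)
v = sqrt(2 * 9.81 * 13.9)
v = sqrt(272.718) = 16.5142 m/s

16.5142 m/s


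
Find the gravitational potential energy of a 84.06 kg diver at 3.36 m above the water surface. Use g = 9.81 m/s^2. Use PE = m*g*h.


PE = m * g * h
PE = 84.06 * 9.81 * 3.36
PE = 824.6286 * 3.36 = 2770.7521 J

2770.7521 J


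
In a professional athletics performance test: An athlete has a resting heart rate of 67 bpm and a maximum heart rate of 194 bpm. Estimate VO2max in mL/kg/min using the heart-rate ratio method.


VO2max = 15.3 * HRmax / HRrest
VO2max = 15.3 * 194 / 67
VO2max = 2968.2 / 67 = 44.3015 mL/kg/min

44.3015 mL/kg/min


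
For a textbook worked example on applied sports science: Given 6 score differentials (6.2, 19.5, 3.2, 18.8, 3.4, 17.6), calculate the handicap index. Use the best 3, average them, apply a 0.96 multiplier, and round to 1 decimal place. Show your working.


All differentials: 6.2, 19.5, 3.2, 18.8, 3.4, 17.6
Sorted: 3.2, 3.4, 6.2, 17.6, 18.8, 19.5
Best 3: 3.2, 3.4, 6.2
Average of best = 12.8 / 3 = 4.2667
Raw index = 4.2667 * 0.96 = 4.096
Handicap index = round(4.096, 1) = 4.1

4.1


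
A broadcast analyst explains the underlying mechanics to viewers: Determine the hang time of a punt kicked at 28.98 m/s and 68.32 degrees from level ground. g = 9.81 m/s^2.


T = 2*v*sin(theta)/g
sin(theta) = sin(68.32 deg) = 0.9293
T = 2*28.98*0.9293 / 9.81
T = 53.86 / 9.81 = 5.4903 s

5.4903 s


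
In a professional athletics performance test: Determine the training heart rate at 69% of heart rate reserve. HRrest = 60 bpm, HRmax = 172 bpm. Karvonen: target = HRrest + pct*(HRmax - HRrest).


Target = HRrest + pct*(HRmax - HRrest)
Heart rate reserve = HRmax - HRrest = 172 - 60 = 112 bpm
Fraction = 69% = 0.69
Target = 60 + 0.69 * 112
Target = 60 + 77.28 = 137.28 bpm

137.28 bpm


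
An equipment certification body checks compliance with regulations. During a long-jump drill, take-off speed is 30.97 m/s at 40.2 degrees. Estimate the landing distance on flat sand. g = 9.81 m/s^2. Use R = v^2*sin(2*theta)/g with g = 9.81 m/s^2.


R = v^2 * sin(2*theta) / g
Convert angle to radians: theta = 40.2 deg = 0.7016 rad
sin(2*theta) = sin(1.4032) = 0.986
R = 30.97^2 * 0.986 / 9.81
R = 959.1409 * 0.986 / 9.81 = 96.4026 m

96.4026 m


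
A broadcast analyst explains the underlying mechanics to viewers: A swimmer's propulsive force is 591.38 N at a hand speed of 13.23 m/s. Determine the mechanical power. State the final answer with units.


P = F * v
P = 591.38 * 13.23
P = 7823.9574 W

7823.9574 W


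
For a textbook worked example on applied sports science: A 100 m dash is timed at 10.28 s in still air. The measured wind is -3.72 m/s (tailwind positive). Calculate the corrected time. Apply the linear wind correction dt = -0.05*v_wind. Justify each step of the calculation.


dt = -0.05 * v_wind = -0.05 * -3.72 = 0.186 s
t_corrected = t_still + dt = 10.28 + (0.186)
t_corrected = 10.466 s

10.466 s


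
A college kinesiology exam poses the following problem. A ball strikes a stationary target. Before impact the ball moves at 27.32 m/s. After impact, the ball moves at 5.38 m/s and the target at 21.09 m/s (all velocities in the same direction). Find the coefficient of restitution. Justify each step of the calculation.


e = (v2_after - v1_after) / (v1_before - v2_before)
Numerator = 21.09 - 5.38 = 15.71
Denominator = 27.32 - 0 = 27.32
e = 15.71 / 27.32 = 0.575

0.575


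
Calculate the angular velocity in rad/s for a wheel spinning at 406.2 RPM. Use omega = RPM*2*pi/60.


omega = RPM * 2 * pi / 60
omega = 406.2 * 2 * 3.14159 / 60
omega = 2552.2299 / 60 = 42.5372 rad/s

42.5372 rad/s


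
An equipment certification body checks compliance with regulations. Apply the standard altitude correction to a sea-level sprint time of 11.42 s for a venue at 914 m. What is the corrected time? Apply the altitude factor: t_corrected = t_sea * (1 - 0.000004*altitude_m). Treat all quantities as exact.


Correction factor = 1 - 0.000004 * 914 = 0.996344
t_corrected = t_sea * factor = 11.42 * 0.996344
t_corrected = 11.3782 s

11.3782 s


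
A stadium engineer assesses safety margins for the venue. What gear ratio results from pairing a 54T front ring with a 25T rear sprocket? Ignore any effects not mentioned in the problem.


GR = front_teeth / rear_teeth
GR = 54 / 25
GR = 2.16

2.16


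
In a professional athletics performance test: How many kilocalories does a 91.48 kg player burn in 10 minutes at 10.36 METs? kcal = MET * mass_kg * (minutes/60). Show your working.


kcal = MET * mass * time_hr
Convert time: 10 min = 0.1667 hr
kcal = 10.36 * 91.48 * 0.1667
kcal = 157.9555 kcal

157.9555 kcal


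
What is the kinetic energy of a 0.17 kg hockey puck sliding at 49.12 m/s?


KE = 0.5 * m * v^2
KE = 0.5 * 0.17 * 49.12^2
KE = 0.5 * 0.17 * 2412.7744 = 205.0858 J

205.0858 J


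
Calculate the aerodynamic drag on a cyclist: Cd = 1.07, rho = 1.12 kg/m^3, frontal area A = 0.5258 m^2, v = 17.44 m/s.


Fd = 0.5 * Cd * rho * A * v^2
Fd = 0.5 * 1.07 * 1.12 * 0.5258 * 17.44^2
v^2 = 304.1536
Fd = 0.5 * 1.07 * 1.12 * 0.5258 * 304.1536 = 95.8264 N

95.8264 N


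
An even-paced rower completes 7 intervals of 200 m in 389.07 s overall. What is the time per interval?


Split time = total_time / n_laps = 389.07 / 7
Split time = 55.5814 s per lap

55.5814 s


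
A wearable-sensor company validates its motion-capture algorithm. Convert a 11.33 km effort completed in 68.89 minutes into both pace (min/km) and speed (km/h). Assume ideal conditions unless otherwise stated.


Pace = time / distance = 68.89 min / 11.33 km = 6.0803 min/km
Speed = distance / time_in_hours = 11.33 / 1.1482 hr
Speed = 9.8679 km/h

6.0803 min/km, 9.8679 km/h


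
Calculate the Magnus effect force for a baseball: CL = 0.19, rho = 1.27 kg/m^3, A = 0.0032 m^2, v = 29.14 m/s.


FM = 0.5 * CL * rho * A * v^2
FM = 0.5 * 0.19 * 1.27 * 0.0032 * 29.14^2
v^2 = 849.1396
FM = 0.5 * 0.19 * 1.27 * 0.0032 * 849.1396 = 0.3278 N

0.3278 N


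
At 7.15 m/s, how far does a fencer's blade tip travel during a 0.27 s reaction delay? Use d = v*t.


d = v * t
d = 7.15 * 0.27
d = 1.9305 m

1.9305 m


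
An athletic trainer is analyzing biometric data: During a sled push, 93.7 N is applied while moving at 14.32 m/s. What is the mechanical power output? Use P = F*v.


P = F * v
P = 93.7 * 14.32
P = 1341.784 W

1341.784 W


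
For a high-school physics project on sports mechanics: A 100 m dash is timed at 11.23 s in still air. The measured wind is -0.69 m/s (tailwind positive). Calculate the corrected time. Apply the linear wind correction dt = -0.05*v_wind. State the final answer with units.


dt = -0.05 * v_wind = -0.05 * -0.69 = 0.0345 s
t_corrected = t_still + dt = 11.23 + (0.0345)
t_corrected = 11.2645 s

11.2645 s


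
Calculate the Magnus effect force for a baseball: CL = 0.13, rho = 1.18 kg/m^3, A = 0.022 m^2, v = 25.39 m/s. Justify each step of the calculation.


FM = 0.5 * CL * rho * A * v^2
FM = 0.5 * 0.13 * 1.18 * 0.022 * 25.39^2
v^2 = 644.6521
FM = 0.5 * 0.13 * 1.18 * 0.022 * 644.6521 = 1.0878 N

1.0878 N


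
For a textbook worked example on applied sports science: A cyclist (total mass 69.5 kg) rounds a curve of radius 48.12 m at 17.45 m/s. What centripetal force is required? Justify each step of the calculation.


Fc = m * v^2 / r
v^2 = 17.45^2 = 304.5025
Fc = 69.5 * 304.5025 / 48.12
Fc = 21162.9237 / 48.12 = 439.7948 N

439.7948 N


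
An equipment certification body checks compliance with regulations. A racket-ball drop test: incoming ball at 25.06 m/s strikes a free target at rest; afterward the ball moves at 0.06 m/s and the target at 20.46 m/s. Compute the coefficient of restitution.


e = (v2_after - v1_after) / (v1_before - v2_before)
Numerator = 20.46 - 0.06 = 20.4
Denominator = 25.06 - 0 = 25.06
e = 20.4 / 25.06 = 0.814

0.814


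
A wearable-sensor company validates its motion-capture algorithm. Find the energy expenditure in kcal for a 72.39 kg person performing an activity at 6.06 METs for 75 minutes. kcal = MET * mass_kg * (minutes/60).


kcal = MET * mass * time_hr
Convert time: 75 min = 1.25 hr
kcal = 6.06 * 72.39 * 1.25
kcal = 548.3542 kcal

548.3542 kcal


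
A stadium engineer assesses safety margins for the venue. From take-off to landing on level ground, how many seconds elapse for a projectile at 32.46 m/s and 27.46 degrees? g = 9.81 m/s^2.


T = 2*v*sin(theta)/g
sin(theta) = sin(27.46 deg) = 0.4611
T = 2*32.46*0.4611 / 9.81
T = 29.9365 / 9.81 = 3.0516 s

3.0516 s


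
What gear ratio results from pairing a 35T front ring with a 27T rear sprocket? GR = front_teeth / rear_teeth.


GR = front_teeth / rear_teeth
GR = 35 / 27
GR = 1.2963

1.2963


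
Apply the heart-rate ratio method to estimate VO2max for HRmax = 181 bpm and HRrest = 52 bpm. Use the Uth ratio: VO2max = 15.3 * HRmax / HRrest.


VO2max = 15.3 * HRmax / HRrest
VO2max = 15.3 * 181 / 52
VO2max = 2769.3 / 52 = 53.2558 mL/kg/min

53.2558 mL/kg/min


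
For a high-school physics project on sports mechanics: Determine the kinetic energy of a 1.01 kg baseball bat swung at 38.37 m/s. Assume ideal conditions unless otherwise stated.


KE = 0.5 * m * v^2
KE = 0.5 * 1.01 * 38.37^2
KE = 0.5 * 1.01 * 1472.2569 = 743.4897 J

743.4897 J


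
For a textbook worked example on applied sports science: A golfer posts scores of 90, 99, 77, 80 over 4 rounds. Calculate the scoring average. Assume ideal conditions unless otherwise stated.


Average = sum / n
Sum = 346
Average = 346 / 4 = 86.5

86.5


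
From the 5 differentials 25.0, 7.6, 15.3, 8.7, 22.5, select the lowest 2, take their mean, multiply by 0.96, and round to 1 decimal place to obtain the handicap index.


All differentials: 25.0, 7.6, 15.3, 8.7, 22.5
Sorted: 7.6, 8.7, 15.3, 22.5, 25.0
Best 2: 7.6, 8.7
Average of best = 16.3 / 2 = 8.15
Raw index = 8.15 * 0.96 = 7.824
Handicap index = round(7.824, 1) = 7.8

7.8


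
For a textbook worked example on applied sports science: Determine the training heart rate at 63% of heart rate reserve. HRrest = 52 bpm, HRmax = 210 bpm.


Target = HRrest + pct*(HRmax - HRrest)
Heart rate reserve = HRmax - HRrest = 210 - 52 = 158 bpm
Fraction = 63% = 0.63
Target = 52 + 0.63 * 158
Target = 52 + 99.54 = 151.54 bpm

151.54 bpm


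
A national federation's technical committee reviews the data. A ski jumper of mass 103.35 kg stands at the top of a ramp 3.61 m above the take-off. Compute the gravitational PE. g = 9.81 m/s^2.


PE = m * g * h
PE = 103.35 * 9.81 * 3.61
PE = 1013.8635 * 3.61 = 3660.0472 J

3660.0472 J


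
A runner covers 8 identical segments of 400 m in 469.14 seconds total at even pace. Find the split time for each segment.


Split time = total_time / n_laps = 469.14 / 8
Split time = 58.6425 s per lap

58.6425 s


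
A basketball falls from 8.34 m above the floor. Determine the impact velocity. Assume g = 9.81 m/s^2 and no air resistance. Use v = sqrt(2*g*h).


v = sqrt(2 * g * h)
v = sqrt(2 * 9.81 * 8.34)
v = sqrt(163.6308) = 12.7918 m/s

12.7918 m/s


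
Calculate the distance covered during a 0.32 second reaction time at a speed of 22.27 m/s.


d = v * t
d = 22.27 * 0.32
d = 7.1264 m

7.1264 m


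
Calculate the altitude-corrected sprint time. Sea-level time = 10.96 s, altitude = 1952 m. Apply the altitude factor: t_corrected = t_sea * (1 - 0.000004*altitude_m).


Correction factor = 1 - 0.000004 * 1952 = 0.992192
t_corrected = t_sea * factor = 10.96 * 0.992192
t_corrected = 10.8744 s

10.8744 s


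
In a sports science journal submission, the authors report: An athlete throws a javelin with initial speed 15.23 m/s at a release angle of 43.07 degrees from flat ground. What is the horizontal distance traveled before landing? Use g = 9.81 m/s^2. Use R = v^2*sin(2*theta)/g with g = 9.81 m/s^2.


R = v^2 * sin(2*theta) / g
Convert angle to radians: theta = 43.07 deg = 0.7517 rad
sin(2*theta) = sin(1.5034) = 0.9977
R = 15.23^2 * 0.9977 / 9.81
R = 231.9529 * 0.9977 / 9.81 = 23.5909 m

23.5909 m


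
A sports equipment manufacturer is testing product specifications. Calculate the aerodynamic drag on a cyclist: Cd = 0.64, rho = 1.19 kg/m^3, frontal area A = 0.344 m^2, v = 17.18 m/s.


Fd = 0.5 * Cd * rho * A * v^2
Fd = 0.5 * 0.64 * 1.19 * 0.344 * 17.18^2
v^2 = 295.1524
Fd = 0.5 * 0.64 * 1.19 * 0.344 * 295.1524 = 38.6635 N

38.6635 N


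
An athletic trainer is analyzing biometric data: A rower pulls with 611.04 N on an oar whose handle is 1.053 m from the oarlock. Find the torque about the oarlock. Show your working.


tau = F * d
tau = 611.04 * 1.053
tau = 643.4251 N*m

643.4251 N*m


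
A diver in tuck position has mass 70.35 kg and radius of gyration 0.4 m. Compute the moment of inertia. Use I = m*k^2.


I = m * k^2
I = 70.35 * 0.4^2
I = 70.35 * 0.16 = 11.256 kg*m^2

11.256 kg*m^2


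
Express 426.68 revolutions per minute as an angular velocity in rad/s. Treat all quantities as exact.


omega = RPM * 2 * pi / 60
omega = 426.68 * 2 * 3.14159 / 60
omega = 2680.9095 / 60 = 44.6818 rad/s

44.6818 rad/s


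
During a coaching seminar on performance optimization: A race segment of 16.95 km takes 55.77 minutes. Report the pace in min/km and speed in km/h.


Pace = time / distance = 55.77 min / 16.95 km = 3.2903 min/km
Speed = distance / time_in_hours = 16.95 / 0.9295 hr
Speed = 18.2356 km/h

3.2903 min/km, 18.2356 km/h


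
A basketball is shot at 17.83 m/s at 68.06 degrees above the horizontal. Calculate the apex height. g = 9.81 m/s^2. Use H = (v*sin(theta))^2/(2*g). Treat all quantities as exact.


H = (v*sin(theta))^2 / (2*g)
vy = v*sin(theta) = 17.83 * sin(68.06 deg) = 16.5387 m/s
H = vy^2 / (2*g) = 273.5277 / (2*9.81)
H = 273.5277 / 19.62 = 13.9413 m

13.9413 m


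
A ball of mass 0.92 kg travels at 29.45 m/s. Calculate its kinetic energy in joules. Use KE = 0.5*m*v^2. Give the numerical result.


KE = 0.5 * m * v^2
KE = 0.5 * 0.92 * 29.45^2
KE = 0.5 * 0.92 * 867.3025 = 398.9592 J

398.9592 J


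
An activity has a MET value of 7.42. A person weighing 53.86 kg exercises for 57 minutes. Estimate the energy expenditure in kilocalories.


kcal = MET * mass * time_hr
Convert time: 57 min = 0.95 hr
kcal = 7.42 * 53.86 * 0.95
kcal = 379.6591 kcal

379.6591 kcal


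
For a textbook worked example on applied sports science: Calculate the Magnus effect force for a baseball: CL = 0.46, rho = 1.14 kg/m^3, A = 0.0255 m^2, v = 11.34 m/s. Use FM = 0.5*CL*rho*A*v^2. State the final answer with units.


FM = 0.5 * CL * rho * A * v^2
FM = 0.5 * 0.46 * 1.14 * 0.0255 * 11.34^2
v^2 = 128.5956
FM = 0.5 * 0.46 * 1.14 * 0.0255 * 128.5956 = 0.8598 N

0.8598 N


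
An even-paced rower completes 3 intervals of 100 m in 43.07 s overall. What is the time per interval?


Split time = total_time / n_laps = 43.07 / 3
Split time = 14.3567 s per lap

14.3567 s


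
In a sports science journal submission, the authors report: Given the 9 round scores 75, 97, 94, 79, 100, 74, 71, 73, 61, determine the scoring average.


Average = sum / n
Sum = 724
Average = 724 / 9 = 80.4444

80.4444


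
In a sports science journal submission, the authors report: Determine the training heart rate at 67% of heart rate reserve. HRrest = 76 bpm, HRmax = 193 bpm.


Target = HRrest + pct*(HRmax - HRrest)
Heart rate reserve = HRmax - HRrest = 193 - 76 = 117 bpm
Fraction = 67% = 0.67
Target = 76 + 0.67 * 117
Target = 76 + 78.39 = 154.39 bpm

154.39 bpm


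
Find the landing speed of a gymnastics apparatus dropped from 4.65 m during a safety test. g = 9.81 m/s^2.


v = sqrt(2 * g * h)
v = sqrt(2 * 9.81 * 4.65)
v = sqrt(91.233) = 9.5516 m/s

9.5516 m/s


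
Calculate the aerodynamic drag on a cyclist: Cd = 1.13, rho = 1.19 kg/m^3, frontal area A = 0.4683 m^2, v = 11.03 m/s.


Fd = 0.5 * Cd * rho * A * v^2
Fd = 0.5 * 1.13 * 1.19 * 0.4683 * 11.03^2
v^2 = 121.6609
Fd = 0.5 * 1.13 * 1.19 * 0.4683 * 121.6609 = 38.3063 N

38.3063 N


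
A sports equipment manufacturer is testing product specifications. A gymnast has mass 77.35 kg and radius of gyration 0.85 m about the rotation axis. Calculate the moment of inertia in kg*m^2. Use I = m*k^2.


I = m * k^2
I = 77.35 * 0.85^2
I = 77.35 * 0.7225 = 55.8854 kg*m^2

55.8854 kg*m^2


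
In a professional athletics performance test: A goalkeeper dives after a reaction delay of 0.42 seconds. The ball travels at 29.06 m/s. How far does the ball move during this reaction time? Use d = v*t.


d = v * t
d = 29.06 * 0.42
d = 12.2052 m

12.2052 m


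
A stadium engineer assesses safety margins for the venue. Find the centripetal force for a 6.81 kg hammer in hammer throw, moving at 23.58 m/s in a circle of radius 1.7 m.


Fc = m * v^2 / r
v^2 = 23.58^2 = 556.0164
Fc = 6.81 * 556.0164 / 1.7
Fc = 3786.4717 / 1.7 = 2227.3363 N

2227.3363 N


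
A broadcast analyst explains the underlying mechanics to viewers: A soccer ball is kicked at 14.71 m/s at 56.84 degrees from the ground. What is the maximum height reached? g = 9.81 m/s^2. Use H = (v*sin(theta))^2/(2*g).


H = (v*sin(theta))^2 / (2*g)
vy = v*sin(theta) = 14.71 * sin(56.84 deg) = 12.3144 m/s
H = vy^2 / (2*g) = 151.645 / (2*9.81)
H = 151.645 / 19.62 = 7.7291 m

7.7291 m


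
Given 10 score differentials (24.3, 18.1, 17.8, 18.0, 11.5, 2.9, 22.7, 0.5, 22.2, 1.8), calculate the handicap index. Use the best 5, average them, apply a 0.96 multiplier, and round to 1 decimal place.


All differentials: 24.3, 18.1, 17.8, 18.0, 11.5, 2.9, 22.7, 0.5, 22.2, 1.8
Sorted: 0.5, 1.8, 2.9, 11.5, 17.8, 18.0, 18.1, 22.2, 22.7, 24.3
Best 5: 0.5, 1.8, 2.9, 11.5, 17.8
Average of best = 34.5 / 5 = 6.9
Raw index = 6.9 * 0.96 = 6.624
Handicap index = round(6.624, 1) = 6.6

6.6


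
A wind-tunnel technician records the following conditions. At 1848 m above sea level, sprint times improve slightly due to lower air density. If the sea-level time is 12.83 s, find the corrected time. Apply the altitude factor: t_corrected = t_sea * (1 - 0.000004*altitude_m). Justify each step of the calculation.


Correction factor = 1 - 0.000004 * 1848 = 0.992608
t_corrected = t_sea * factor = 12.83 * 0.992608
t_corrected = 12.7352 s

12.7352 s
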